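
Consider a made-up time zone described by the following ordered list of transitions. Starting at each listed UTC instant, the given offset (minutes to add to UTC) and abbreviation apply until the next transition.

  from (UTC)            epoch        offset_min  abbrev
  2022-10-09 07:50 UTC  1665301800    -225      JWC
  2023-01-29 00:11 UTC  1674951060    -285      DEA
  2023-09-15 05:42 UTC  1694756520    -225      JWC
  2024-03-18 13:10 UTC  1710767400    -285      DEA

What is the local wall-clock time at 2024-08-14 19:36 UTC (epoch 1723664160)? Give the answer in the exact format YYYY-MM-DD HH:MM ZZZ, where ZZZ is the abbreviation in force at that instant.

Query: 2024-08-14 19:36 UTC
Rule 4/4 (DEA, -04:45): 2024-03-18 13:10 UTC ≤ query < +∞
19·60 + 36 - 285 = 891 min
891 = 0·1440 + 891; 891 = 14·60 + 51 → 14:51, same day
→ 2024-08-14 14:51 DEA

2024-08-14 14:51 DEA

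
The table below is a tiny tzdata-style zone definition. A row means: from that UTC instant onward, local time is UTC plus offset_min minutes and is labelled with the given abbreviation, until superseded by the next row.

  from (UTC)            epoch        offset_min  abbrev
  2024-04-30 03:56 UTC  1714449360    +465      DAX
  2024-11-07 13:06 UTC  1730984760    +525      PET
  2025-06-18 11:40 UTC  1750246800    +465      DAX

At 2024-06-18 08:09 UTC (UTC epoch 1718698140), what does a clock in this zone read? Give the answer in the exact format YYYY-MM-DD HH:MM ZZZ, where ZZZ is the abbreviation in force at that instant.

Query: 2024-06-18 08:09 UTC
Rule 1/3 (DAX, +07:45): 2024-04-30 03:56 UTC ≤ query < 2024-11-07 13:06 UTC
8·60 + 9 + 465 = 954 min
954 = 0·1440 + 954; 954 = 15·60 + 54 → 15:54, same day
→ 2024-06-18 15:54 DAX

2024-06-18 15:54 DAX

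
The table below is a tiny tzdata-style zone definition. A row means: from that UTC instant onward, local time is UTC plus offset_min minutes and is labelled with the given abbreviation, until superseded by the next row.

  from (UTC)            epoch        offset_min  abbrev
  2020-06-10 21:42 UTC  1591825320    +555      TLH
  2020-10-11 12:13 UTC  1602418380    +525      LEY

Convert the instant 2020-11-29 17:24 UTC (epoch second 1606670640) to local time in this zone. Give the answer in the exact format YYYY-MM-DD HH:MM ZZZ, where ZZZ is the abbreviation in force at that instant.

2020-11-30 02:09 LEY

Query: 2020-11-29 17:24 UTC
Rule 2/2 (LEY, +08:45): 2020-10-11 12:13 UTC ≤ query < +∞
17·60 + 24 + 525 = 1569 min
1569 = 1·1440 + 129; 129 = 2·60 + 9 → 02:09, 2020-11-29 + 1 day = 2020-11-30
→ 2020-11-30 02:09 LEY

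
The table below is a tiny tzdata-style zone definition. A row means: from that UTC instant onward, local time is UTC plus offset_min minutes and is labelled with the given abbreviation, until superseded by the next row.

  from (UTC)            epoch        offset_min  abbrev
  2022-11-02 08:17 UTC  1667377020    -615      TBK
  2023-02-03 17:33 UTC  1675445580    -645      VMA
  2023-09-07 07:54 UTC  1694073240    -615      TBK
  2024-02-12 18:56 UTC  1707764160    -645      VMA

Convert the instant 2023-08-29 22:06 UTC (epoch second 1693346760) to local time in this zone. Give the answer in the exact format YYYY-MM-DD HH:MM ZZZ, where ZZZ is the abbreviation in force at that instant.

Query: 2023-08-29 22:06 UTC
Rule 2/4 (VMA, -10:45): 2023-02-03 17:33 UTC ≤ query < 2023-09-07 07:54 UTC
22·60 + 6 - 645 = 681 min
681 = 0·1440 + 681; 681 = 11·60 + 21 → 11:21, same day
→ 2023-08-29 11:21 VMA

2023-08-29 11:21 VMA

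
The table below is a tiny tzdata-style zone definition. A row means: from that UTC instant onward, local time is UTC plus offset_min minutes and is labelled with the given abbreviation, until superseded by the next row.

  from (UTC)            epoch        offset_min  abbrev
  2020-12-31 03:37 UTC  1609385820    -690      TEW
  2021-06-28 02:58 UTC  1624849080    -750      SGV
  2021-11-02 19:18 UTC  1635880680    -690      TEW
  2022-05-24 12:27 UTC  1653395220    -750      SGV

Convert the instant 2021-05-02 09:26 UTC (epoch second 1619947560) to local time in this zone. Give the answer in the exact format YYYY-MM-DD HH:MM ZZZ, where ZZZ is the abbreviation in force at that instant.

2021-05-01 21:56 TEW

Query: 2021-05-02 09:26 UTC
Rule 1/4 (TEW, -11:30): 2020-12-31 03:37 UTC ≤ query < 2021-06-28 02:58 UTC
9·60 + 26 - 690 = -124 min
-124 = -1·1440 + 1316; 1316 = 21·60 + 56 → 21:56, 2021-05-02 - 1 day = 2021-05-01
→ 2021-05-01 21:56 TEW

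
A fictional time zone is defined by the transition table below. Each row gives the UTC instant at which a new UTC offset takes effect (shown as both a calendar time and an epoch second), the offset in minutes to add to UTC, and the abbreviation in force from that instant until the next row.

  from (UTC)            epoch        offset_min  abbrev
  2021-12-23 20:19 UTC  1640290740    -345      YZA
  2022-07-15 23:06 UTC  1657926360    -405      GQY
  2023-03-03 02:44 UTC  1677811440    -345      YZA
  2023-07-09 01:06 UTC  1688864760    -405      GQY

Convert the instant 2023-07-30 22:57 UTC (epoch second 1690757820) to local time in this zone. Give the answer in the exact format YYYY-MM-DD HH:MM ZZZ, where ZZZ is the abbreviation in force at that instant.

2023-07-30 16:12 GQY

Query: 2023-07-30 22:57 UTC
Rule 4/4 (GQY, -06:45): 2023-07-09 01:06 UTC ≤ query < +∞
22·60 + 57 - 405 = 972 min
972 = 0·1440 + 972; 972 = 16·60 + 12 → 16:12, same day
→ 2023-07-30 16:12 GQY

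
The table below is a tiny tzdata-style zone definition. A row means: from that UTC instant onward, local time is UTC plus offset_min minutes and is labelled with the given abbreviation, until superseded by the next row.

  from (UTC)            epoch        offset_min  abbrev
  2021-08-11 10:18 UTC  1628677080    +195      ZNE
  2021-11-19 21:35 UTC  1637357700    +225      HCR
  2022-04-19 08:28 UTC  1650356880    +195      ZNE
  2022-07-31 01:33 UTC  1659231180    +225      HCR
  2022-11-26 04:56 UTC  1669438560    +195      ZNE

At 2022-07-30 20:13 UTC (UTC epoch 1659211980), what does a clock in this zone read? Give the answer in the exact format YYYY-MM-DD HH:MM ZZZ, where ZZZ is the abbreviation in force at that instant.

2022-07-30 23:28 ZNE

Query: 2022-07-30 20:13 UTC
Rule 3/5 (ZNE, +03:15): 2022-04-19 08:28 UTC ≤ query < 2022-07-31 01:33 UTC
20·60 + 13 + 195 = 1408 min
1408 = 0·1440 + 1408; 1408 = 23·60 + 28 → 23:28, same day
→ 2022-07-30 23:28 ZNE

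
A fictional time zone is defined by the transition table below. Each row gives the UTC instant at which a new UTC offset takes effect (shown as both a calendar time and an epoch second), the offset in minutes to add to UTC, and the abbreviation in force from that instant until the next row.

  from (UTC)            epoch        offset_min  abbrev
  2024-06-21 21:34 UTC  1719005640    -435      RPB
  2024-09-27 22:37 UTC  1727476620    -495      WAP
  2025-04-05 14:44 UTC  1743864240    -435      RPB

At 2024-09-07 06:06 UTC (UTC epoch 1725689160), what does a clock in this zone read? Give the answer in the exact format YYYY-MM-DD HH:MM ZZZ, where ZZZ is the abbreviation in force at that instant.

Query: 2024-09-07 06:06 UTC
Rule 1/3 (RPB, -07:15): 2024-06-21 21:34 UTC ≤ query < 2024-09-27 22:37 UTC
6·60 + 6 - 435 = -69 min
-69 = -1·1440 + 1371; 1371 = 22·60 + 51 → 22:51, 2024-09-07 - 1 day = 2024-09-06
→ 2024-09-06 22:51 RPB

2024-09-06 22:51 RPB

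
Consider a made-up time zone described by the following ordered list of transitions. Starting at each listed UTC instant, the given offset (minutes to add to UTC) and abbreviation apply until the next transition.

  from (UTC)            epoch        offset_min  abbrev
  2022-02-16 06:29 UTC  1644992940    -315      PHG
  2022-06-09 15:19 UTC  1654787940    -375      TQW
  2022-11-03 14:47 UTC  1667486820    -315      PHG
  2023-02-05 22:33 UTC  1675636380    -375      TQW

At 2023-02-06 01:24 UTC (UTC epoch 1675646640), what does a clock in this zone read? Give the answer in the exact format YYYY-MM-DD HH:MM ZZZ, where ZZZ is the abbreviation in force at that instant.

Query: 2023-02-06 01:24 UTC
Rule 4/4 (TQW, -06:15): 2023-02-05 22:33 UTC ≤ query < +∞
1·60 + 24 - 375 = -291 min
-291 = -1·1440 + 1149; 1149 = 19·60 + 9 → 19:09, 2023-02-06 - 1 day = 2023-02-05
→ 2023-02-05 19:09 TQW

2023-02-05 19:09 TQW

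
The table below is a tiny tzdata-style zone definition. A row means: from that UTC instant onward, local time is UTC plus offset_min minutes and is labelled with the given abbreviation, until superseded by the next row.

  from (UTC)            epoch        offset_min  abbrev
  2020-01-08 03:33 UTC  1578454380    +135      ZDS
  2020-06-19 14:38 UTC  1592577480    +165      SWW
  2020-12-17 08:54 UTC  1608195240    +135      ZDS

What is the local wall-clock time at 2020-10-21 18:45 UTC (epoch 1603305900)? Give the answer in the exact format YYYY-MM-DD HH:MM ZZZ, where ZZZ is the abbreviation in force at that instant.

Query: 2020-10-21 18:45 UTC
Rule 2/3 (SWW, +02:45): 2020-06-19 14:38 UTC ≤ query < 2020-12-17 08:54 UTC
18·60 + 45 + 165 = 1290 min
1290 = 0·1440 + 1290; 1290 = 21·60 + 30 → 21:30, same day
→ 2020-10-21 21:30 SWW

2020-10-21 21:30 SWW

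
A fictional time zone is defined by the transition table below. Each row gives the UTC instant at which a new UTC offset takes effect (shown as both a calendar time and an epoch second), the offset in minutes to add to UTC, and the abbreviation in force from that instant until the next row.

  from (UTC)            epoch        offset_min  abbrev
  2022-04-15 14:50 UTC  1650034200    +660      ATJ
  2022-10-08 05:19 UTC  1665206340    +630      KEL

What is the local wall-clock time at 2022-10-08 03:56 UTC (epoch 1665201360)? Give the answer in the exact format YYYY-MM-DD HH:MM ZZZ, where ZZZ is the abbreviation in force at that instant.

Query: 2022-10-08 03:56 UTC
Rule 1/2 (ATJ, +11:00): 2022-04-15 14:50 UTC ≤ query < 2022-10-08 05:19 UTC
3·60 + 56 + 660 = 896 min
896 = 0·1440 + 896; 896 = 14·60 + 56 → 14:56, same day
→ 2022-10-08 14:56 ATJ

2022-10-08 14:56 ATJ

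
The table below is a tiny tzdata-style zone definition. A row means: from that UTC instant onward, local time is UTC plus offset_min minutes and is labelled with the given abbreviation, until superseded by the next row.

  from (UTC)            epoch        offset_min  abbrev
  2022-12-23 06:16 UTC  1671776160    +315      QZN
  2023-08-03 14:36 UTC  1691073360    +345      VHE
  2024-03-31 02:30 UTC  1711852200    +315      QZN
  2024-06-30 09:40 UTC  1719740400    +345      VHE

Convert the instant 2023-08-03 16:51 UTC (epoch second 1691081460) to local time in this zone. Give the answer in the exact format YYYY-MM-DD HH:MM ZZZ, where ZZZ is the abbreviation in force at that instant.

2023-08-03 22:36 VHE

Query: 2023-08-03 16:51 UTC
Rule 2/4 (VHE, +05:45): 2023-08-03 14:36 UTC ≤ query < 2024-03-31 02:30 UTC
16·60 + 51 + 345 = 1356 min
1356 = 0·1440 + 1356; 1356 = 22·60 + 36 → 22:36, same day
→ 2023-08-03 22:36 VHE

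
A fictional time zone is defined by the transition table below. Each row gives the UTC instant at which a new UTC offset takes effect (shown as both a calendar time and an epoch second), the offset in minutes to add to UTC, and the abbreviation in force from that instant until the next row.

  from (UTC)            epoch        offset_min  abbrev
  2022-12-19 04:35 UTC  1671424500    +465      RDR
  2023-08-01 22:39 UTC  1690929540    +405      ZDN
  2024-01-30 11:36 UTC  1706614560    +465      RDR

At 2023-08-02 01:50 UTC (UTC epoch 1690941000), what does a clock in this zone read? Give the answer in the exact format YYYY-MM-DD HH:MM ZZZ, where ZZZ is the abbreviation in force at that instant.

Query: 2023-08-02 01:50 UTC
Rule 2/3 (ZDN, +06:45): 2023-08-01 22:39 UTC ≤ query < 2024-01-30 11:36 UTC
1·60 + 50 + 405 = 515 min
515 = 0·1440 + 515; 515 = 8·60 + 35 → 08:35, same day
→ 2023-08-02 08:35 ZDN

2023-08-02 08:35 ZDN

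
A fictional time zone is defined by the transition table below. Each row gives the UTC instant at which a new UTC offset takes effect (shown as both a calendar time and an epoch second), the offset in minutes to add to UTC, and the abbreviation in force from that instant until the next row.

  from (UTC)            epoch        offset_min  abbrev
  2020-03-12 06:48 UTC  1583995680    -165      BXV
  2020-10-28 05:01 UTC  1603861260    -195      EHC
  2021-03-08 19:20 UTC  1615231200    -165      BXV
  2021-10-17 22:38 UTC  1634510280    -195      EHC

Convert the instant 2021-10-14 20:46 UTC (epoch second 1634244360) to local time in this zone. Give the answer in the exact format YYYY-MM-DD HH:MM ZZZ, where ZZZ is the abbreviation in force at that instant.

Query: 2021-10-14 20:46 UTC
Rule 3/4 (BXV, -02:45): 2021-03-08 19:20 UTC ≤ query < 2021-10-17 22:38 UTC
20·60 + 46 - 165 = 1081 min
1081 = 0·1440 + 1081; 1081 = 18·60 + 1 → 18:01, same day
→ 2021-10-14 18:01 BXV

2021-10-14 18:01 BXV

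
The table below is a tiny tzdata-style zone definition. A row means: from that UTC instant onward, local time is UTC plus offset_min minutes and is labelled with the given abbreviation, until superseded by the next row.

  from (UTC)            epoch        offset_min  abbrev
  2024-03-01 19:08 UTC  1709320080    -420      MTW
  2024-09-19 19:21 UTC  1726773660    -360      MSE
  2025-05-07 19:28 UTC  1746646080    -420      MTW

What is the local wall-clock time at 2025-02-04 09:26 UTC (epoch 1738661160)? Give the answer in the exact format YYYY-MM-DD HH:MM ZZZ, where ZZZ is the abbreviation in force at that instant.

Query: 2025-02-04 09:26 UTC
Rule 2/3 (MSE, -06:00): 2024-09-19 19:21 UTC ≤ query < 2025-05-07 19:28 UTC
9·60 + 26 - 360 = 206 min
206 = 0·1440 + 206; 206 = 3·60 + 26 → 03:26, same day
→ 2025-02-04 03:26 MSE

2025-02-04 03:26 MSE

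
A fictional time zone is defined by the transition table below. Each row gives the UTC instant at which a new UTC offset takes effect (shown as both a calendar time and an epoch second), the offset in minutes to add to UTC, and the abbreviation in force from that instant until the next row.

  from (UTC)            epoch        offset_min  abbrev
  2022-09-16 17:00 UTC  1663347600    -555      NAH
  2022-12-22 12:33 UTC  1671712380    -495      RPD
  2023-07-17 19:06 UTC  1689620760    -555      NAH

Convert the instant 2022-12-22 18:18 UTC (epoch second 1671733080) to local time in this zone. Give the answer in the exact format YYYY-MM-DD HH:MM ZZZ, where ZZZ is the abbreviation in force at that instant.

Query: 2022-12-22 18:18 UTC
Rule 2/3 (RPD, -08:15): 2022-12-22 12:33 UTC ≤ query < 2023-07-17 19:06 UTC
18·60 + 18 - 495 = 603 min
603 = 0·1440 + 603; 603 = 10·60 + 3 → 10:03, same day
→ 2022-12-22 10:03 RPD

2022-12-22 10:03 RPD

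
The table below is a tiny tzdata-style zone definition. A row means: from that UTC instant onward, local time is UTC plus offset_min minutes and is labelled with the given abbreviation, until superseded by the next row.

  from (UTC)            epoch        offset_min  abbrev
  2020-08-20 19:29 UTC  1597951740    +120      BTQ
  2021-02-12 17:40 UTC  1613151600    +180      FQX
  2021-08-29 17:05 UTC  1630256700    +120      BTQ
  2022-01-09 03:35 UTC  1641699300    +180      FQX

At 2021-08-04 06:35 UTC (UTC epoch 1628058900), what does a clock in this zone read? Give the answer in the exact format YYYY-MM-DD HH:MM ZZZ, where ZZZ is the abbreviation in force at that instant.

Query: 2021-08-04 06:35 UTC
Rule 2/4 (FQX, +03:00): 2021-02-12 17:40 UTC ≤ query < 2021-08-29 17:05 UTC
6·60 + 35 + 180 = 575 min
575 = 0·1440 + 575; 575 = 9·60 + 35 → 09:35, same day
→ 2021-08-04 09:35 FQX

2021-08-04 09:35 FQX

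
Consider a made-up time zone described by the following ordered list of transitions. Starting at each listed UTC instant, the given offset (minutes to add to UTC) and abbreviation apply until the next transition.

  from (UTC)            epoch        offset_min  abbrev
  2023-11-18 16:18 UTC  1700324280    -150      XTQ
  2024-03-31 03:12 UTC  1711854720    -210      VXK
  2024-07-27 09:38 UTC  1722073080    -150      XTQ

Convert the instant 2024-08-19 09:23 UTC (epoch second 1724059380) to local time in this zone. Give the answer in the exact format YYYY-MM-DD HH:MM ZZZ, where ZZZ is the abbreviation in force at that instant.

Query: 2024-08-19 09:23 UTC
Rule 3/3 (XTQ, -02:30): 2024-07-27 09:38 UTC ≤ query < +∞
9·60 + 23 - 150 = 413 min
413 = 0·1440 + 413; 413 = 6·60 + 53 → 06:53, same day
→ 2024-08-19 06:53 XTQ

2024-08-19 06:53 XTQ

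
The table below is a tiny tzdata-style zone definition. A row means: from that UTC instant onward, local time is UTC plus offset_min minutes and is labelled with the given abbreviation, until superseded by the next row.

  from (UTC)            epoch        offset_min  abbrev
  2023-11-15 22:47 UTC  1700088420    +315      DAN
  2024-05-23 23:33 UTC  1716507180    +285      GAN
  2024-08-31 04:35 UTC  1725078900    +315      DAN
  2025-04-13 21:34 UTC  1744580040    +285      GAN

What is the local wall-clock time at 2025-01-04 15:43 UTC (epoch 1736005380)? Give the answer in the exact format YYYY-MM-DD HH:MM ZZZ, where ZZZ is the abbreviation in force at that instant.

2025-01-04 20:58 DAN

Query: 2025-01-04 15:43 UTC
Rule 3/4 (DAN, +05:15): 2024-08-31 04:35 UTC ≤ query < 2025-04-13 21:34 UTC
15·60 + 43 + 315 = 1258 min
1258 = 0·1440 + 1258; 1258 = 20·60 + 58 → 20:58, same day
→ 2025-01-04 20:58 DAN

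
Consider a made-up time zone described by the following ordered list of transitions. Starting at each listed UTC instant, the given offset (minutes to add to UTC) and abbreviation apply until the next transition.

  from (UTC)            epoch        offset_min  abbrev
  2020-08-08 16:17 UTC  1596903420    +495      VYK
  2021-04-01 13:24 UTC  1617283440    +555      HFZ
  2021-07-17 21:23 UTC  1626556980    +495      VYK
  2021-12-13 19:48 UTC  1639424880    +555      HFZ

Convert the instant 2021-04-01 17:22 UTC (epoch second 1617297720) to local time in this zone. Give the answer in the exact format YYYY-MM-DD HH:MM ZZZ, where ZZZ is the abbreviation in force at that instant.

Query: 2021-04-01 17:22 UTC
Rule 2/4 (HFZ, +09:15): 2021-04-01 13:24 UTC ≤ query < 2021-07-17 21:23 UTC
17·60 + 22 + 555 = 1597 min
1597 = 1·1440 + 157; 157 = 2·60 + 37 → 02:37, 2021-04-01 + 1 day = 2021-04-02
→ 2021-04-02 02:37 HFZ

2021-04-02 02:37 HFZ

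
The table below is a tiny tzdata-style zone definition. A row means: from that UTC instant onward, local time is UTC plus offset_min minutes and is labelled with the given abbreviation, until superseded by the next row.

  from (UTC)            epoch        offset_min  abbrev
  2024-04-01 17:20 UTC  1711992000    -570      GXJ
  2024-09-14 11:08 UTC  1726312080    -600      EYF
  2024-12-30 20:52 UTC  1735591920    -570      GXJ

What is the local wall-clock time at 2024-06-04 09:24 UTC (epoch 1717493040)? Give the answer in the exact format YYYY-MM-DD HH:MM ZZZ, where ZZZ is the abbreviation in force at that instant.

2024-06-03 23:54 GXJ

Query: 2024-06-04 09:24 UTC
Rule 1/3 (GXJ, -09:30): 2024-04-01 17:20 UTC ≤ query < 2024-09-14 11:08 UTC
9·60 + 24 - 570 = -6 min
-6 = -1·1440 + 1434; 1434 = 23·60 + 54 → 23:54, 2024-06-04 - 1 day = 2024-06-03
→ 2024-06-03 23:54 GXJ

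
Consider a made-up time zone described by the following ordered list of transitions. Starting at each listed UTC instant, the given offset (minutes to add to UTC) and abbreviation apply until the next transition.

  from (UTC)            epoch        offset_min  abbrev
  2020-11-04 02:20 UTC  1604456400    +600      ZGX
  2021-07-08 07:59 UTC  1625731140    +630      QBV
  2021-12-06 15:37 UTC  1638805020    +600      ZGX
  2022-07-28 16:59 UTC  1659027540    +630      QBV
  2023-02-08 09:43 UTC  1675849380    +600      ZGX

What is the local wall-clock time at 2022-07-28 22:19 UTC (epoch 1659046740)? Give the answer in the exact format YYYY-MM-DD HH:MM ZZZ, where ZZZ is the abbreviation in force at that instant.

Query: 2022-07-28 22:19 UTC
Rule 4/5 (QBV, +10:30): 2022-07-28 16:59 UTC ≤ query < 2023-02-08 09:43 UTC
22·60 + 19 + 630 = 1969 min
1969 = 1·1440 + 529; 529 = 8·60 + 49 → 08:49, 2022-07-28 + 1 day = 2022-07-29
→ 2022-07-29 08:49 QBV

2022-07-29 08:49 QBV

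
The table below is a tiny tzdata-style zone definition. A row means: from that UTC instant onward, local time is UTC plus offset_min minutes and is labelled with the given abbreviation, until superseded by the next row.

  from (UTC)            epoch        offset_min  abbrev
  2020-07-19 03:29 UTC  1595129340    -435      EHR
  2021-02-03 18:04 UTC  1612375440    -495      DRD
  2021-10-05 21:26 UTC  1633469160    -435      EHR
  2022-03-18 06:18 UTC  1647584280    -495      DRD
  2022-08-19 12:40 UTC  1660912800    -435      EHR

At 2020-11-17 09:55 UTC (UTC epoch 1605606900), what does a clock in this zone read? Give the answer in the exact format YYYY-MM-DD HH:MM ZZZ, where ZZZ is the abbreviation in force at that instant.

Query: 2020-11-17 09:55 UTC
Rule 1/5 (EHR, -07:15): 2020-07-19 03:29 UTC ≤ query < 2021-02-03 18:04 UTC
9·60 + 55 - 435 = 160 min
160 = 0·1440 + 160; 160 = 2·60 + 40 → 02:40, same day
→ 2020-11-17 02:40 EHR

2020-11-17 02:40 EHR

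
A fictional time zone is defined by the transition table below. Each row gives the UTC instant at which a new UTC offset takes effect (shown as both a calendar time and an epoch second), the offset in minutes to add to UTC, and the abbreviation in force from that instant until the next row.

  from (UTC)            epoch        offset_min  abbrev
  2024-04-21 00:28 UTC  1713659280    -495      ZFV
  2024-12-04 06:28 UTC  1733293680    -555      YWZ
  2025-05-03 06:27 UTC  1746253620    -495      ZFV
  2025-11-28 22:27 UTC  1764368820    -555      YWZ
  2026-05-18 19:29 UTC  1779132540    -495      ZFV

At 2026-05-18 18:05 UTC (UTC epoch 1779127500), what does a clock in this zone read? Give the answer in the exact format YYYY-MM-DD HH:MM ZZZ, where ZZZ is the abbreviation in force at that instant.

2026-05-18 08:50 YWZ

Query: 2026-05-18 18:05 UTC
Rule 4/5 (YWZ, -09:15): 2025-11-28 22:27 UTC ≤ query < 2026-05-18 19:29 UTC
18·60 + 5 - 555 = 530 min
530 = 0·1440 + 530; 530 = 8·60 + 50 → 08:50, same day
→ 2026-05-18 08:50 YWZ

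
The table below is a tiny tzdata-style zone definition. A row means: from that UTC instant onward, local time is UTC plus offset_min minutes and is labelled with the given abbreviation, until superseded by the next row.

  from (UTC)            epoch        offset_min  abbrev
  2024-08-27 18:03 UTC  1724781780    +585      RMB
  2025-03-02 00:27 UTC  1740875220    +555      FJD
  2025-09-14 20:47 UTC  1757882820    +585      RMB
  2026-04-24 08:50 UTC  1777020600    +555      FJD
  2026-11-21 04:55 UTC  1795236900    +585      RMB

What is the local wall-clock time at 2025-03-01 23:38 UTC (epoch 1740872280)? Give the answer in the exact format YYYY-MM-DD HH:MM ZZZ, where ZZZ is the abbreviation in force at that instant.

2025-03-02 09:23 RMB

Query: 2025-03-01 23:38 UTC
Rule 1/5 (RMB, +09:45): 2024-08-27 18:03 UTC ≤ query < 2025-03-02 00:27 UTC
23·60 + 38 + 585 = 2003 min
2003 = 1·1440 + 563; 563 = 9·60 + 23 → 09:23, 2025-03-01 + 1 day = 2025-03-02
→ 2025-03-02 09:23 RMB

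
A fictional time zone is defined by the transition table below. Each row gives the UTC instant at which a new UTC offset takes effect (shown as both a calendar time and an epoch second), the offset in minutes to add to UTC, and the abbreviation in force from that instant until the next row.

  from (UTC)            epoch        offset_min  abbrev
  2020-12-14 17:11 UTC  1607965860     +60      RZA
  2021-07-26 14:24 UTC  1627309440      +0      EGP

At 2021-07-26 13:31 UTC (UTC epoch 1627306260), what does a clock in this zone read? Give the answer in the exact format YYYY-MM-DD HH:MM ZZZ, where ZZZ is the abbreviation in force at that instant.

Query: 2021-07-26 13:31 UTC
Rule 1/2 (RZA, +01:00): 2020-12-14 17:11 UTC ≤ query < 2021-07-26 14:24 UTC
13·60 + 31 + 60 = 871 min
871 = 0·1440 + 871; 871 = 14·60 + 31 → 14:31, same day
→ 2021-07-26 14:31 RZA

2021-07-26 14:31 RZA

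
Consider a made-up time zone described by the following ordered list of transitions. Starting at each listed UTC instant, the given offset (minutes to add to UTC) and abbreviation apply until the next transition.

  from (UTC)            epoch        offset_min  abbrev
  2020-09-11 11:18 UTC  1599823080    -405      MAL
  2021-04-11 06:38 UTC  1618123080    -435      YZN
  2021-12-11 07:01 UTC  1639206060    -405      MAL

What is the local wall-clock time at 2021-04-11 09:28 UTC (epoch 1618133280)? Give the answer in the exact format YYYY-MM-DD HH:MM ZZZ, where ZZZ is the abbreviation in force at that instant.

Query: 2021-04-11 09:28 UTC
Rule 2/3 (YZN, -07:15): 2021-04-11 06:38 UTC ≤ query < 2021-12-11 07:01 UTC
9·60 + 28 - 435 = 133 min
133 = 0·1440 + 133; 133 = 2·60 + 13 → 02:13, same day
→ 2021-04-11 02:13 YZN

2021-04-11 02:13 YZN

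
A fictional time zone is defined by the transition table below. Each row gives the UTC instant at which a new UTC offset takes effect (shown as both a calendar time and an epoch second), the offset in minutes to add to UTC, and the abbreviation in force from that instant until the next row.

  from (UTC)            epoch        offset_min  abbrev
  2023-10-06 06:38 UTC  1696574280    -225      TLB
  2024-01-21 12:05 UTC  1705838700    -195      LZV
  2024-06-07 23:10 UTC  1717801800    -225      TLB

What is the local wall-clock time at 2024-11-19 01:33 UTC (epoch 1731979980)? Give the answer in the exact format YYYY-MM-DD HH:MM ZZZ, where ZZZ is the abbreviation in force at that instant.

2024-11-18 21:48 TLB

Query: 2024-11-19 01:33 UTC
Rule 3/3 (TLB, -03:45): 2024-06-07 23:10 UTC ≤ query < +∞
1·60 + 33 - 225 = -132 min
-132 = -1·1440 + 1308; 1308 = 21·60 + 48 → 21:48, 2024-11-19 - 1 day = 2024-11-18
→ 2024-11-18 21:48 TLB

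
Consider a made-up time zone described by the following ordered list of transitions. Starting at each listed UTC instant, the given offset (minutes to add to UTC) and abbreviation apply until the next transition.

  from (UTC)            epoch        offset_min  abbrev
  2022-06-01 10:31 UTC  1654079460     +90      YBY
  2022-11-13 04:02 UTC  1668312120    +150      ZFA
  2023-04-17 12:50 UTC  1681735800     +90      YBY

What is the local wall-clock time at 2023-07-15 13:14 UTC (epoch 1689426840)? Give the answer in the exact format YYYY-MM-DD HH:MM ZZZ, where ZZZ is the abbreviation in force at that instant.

Query: 2023-07-15 13:14 UTC
Rule 3/3 (YBY, +01:30): 2023-04-17 12:50 UTC ≤ query < +∞
13·60 + 14 + 90 = 884 min
884 = 0·1440 + 884; 884 = 14·60 + 44 → 14:44, same day
→ 2023-07-15 14:44 YBY

2023-07-15 14:44 YBY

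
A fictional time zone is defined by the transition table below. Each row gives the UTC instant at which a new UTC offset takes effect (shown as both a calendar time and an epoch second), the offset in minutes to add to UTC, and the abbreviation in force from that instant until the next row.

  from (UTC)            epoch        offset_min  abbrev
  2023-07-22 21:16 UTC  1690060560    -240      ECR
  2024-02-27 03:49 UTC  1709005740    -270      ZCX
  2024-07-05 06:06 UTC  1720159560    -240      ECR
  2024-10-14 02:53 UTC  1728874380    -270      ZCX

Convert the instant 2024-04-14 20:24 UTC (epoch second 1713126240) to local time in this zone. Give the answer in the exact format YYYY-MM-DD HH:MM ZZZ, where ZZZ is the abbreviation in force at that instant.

Query: 2024-04-14 20:24 UTC
Rule 2/4 (ZCX, -04:30): 2024-02-27 03:49 UTC ≤ query < 2024-07-05 06:06 UTC
20·60 + 24 - 270 = 954 min
954 = 0·1440 + 954; 954 = 15·60 + 54 → 15:54, same day
→ 2024-04-14 15:54 ZCX

2024-04-14 15:54 ZCX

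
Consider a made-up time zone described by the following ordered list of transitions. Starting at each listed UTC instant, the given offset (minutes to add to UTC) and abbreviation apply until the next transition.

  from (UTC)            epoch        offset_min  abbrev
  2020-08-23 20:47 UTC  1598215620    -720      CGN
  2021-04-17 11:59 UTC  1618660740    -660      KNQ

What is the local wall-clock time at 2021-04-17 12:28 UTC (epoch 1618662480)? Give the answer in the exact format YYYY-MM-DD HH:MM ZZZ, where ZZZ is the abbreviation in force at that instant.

Query: 2021-04-17 12:28 UTC
Rule 2/2 (KNQ, -11:00): 2021-04-17 11:59 UTC ≤ query < +∞
12·60 + 28 - 660 = 88 min
88 = 0·1440 + 88; 88 = 1·60 + 28 → 01:28, same day
→ 2021-04-17 01:28 KNQ

2021-04-17 01:28 KNQ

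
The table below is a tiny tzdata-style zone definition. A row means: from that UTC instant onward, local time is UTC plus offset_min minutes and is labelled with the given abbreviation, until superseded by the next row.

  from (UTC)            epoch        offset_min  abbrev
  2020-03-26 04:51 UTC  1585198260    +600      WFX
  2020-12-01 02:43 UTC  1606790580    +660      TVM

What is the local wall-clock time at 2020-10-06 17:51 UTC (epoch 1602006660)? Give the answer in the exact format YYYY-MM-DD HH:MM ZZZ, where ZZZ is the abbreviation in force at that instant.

Query: 2020-10-06 17:51 UTC
Rule 1/2 (WFX, +10:00): 2020-03-26 04:51 UTC ≤ query < 2020-12-01 02:43 UTC
17·60 + 51 + 600 = 1671 min
1671 = 1·1440 + 231; 231 = 3·60 + 51 → 03:51, 2020-10-06 + 1 day = 2020-10-07
→ 2020-10-07 03:51 WFX

2020-10-07 03:51 WFX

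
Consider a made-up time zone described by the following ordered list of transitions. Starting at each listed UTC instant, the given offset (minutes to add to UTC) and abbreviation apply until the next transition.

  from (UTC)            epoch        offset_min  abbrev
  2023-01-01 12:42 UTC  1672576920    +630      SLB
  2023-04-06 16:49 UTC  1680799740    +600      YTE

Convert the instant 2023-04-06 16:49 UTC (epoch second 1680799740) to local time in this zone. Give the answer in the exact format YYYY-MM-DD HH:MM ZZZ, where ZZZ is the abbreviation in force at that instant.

Query: 2023-04-06 16:49 UTC
Rule 2/2 (YTE, +10:00): 2023-04-06 16:49 UTC ≤ query < +∞
16·60 + 49 + 600 = 1609 min
1609 = 1·1440 + 169; 169 = 2·60 + 49 → 02:49, 2023-04-06 + 1 day = 2023-04-07
→ 2023-04-07 02:49 YTE

2023-04-07 02:49 YTE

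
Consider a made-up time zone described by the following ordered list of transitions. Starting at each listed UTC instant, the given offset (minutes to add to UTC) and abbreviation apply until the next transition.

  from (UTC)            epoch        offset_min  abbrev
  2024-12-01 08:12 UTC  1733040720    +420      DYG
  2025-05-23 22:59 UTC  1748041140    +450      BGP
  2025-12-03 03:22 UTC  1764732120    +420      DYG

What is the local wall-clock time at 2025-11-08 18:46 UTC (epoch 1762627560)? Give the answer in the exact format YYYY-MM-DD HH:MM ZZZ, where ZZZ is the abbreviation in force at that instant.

2025-11-09 02:16 BGP

Query: 2025-11-08 18:46 UTC
Rule 2/3 (BGP, +07:30): 2025-05-23 22:59 UTC ≤ query < 2025-12-03 03:22 UTC
18·60 + 46 + 450 = 1576 min
1576 = 1·1440 + 136; 136 = 2·60 + 16 → 02:16, 2025-11-08 + 1 day = 2025-11-09
→ 2025-11-09 02:16 BGP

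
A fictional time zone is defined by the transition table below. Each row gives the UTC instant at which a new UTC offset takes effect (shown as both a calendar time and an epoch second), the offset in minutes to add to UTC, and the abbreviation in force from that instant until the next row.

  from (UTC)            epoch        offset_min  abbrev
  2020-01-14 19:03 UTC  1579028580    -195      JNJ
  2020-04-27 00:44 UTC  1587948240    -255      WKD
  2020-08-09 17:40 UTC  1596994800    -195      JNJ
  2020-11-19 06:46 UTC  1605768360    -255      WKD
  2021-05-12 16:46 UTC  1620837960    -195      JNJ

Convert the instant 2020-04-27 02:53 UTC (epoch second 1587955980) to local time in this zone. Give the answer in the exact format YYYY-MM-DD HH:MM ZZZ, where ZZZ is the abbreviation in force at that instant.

2020-04-26 22:38 WKD

Query: 2020-04-27 02:53 UTC
Rule 2/5 (WKD, -04:15): 2020-04-27 00:44 UTC ≤ query < 2020-08-09 17:40 UTC
2·60 + 53 - 255 = -82 min
-82 = -1·1440 + 1358; 1358 = 22·60 + 38 → 22:38, 2020-04-27 - 1 day = 2020-04-26
→ 2020-04-26 22:38 WKD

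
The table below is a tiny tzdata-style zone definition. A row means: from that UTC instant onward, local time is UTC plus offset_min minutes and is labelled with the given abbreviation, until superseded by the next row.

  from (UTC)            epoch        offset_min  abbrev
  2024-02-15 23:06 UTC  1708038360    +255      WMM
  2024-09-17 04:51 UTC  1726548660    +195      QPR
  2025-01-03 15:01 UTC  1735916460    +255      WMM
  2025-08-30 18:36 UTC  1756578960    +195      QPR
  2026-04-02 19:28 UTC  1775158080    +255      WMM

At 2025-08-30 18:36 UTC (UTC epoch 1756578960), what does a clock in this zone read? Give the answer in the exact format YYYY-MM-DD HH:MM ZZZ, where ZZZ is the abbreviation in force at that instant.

2025-08-30 21:51 QPR

Query: 2025-08-30 18:36 UTC
Rule 4/5 (QPR, +03:15): 2025-08-30 18:36 UTC ≤ query < 2026-04-02 19:28 UTC
18·60 + 36 + 195 = 1311 min
1311 = 0·1440 + 1311; 1311 = 21·60 + 51 → 21:51, same day
→ 2025-08-30 21:51 QPR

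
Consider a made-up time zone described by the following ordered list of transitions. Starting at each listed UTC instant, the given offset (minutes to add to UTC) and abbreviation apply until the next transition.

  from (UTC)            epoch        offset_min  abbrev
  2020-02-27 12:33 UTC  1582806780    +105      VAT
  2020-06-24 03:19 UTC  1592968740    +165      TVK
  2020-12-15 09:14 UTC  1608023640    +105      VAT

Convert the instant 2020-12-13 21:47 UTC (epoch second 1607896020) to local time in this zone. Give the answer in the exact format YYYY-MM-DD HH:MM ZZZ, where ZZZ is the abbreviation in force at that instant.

Query: 2020-12-13 21:47 UTC
Rule 2/3 (TVK, +02:45): 2020-06-24 03:19 UTC ≤ query < 2020-12-15 09:14 UTC
21·60 + 47 + 165 = 1472 min
1472 = 1·1440 + 32; 32 = 0·60 + 32 → 00:32, 2020-12-13 + 1 day = 2020-12-14
→ 2020-12-14 00:32 TVK

2020-12-14 00:32 TVK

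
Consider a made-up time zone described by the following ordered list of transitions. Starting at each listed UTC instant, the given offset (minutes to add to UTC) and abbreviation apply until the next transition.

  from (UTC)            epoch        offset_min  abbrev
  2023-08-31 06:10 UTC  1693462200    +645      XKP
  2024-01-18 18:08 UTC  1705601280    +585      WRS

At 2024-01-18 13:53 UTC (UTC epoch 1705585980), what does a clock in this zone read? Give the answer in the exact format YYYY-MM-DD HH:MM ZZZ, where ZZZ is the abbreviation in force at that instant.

Query: 2024-01-18 13:53 UTC
Rule 1/2 (XKP, +10:45): 2023-08-31 06:10 UTC ≤ query < 2024-01-18 18:08 UTC
13·60 + 53 + 645 = 1478 min
1478 = 1·1440 + 38; 38 = 0·60 + 38 → 00:38, 2024-01-18 + 1 day = 2024-01-19
→ 2024-01-19 00:38 XKP

2024-01-19 00:38 XKP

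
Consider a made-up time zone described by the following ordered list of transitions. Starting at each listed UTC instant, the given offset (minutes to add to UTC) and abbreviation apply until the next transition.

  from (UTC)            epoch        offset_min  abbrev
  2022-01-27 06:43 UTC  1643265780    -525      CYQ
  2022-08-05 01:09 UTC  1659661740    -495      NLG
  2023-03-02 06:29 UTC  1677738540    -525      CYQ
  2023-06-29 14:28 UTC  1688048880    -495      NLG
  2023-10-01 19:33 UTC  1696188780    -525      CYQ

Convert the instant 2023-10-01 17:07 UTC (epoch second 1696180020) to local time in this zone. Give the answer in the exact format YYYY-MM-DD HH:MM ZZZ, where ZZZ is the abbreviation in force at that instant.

2023-10-01 08:52 NLG

Query: 2023-10-01 17:07 UTC
Rule 4/5 (NLG, -08:15): 2023-06-29 14:28 UTC ≤ query < 2023-10-01 19:33 UTC
17·60 + 7 - 495 = 532 min
532 = 0·1440 + 532; 532 = 8·60 + 52 → 08:52, same day
→ 2023-10-01 08:52 NLG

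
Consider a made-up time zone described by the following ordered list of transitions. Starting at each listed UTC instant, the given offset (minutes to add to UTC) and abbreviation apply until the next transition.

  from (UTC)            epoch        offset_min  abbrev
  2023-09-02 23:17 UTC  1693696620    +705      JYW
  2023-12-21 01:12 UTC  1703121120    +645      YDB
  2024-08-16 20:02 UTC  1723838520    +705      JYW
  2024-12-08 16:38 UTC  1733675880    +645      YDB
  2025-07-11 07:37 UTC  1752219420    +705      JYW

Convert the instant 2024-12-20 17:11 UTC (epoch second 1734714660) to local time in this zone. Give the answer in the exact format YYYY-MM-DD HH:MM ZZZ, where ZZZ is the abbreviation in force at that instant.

Query: 2024-12-20 17:11 UTC
Rule 4/5 (YDB, +10:45): 2024-12-08 16:38 UTC ≤ query < 2025-07-11 07:37 UTC
17·60 + 11 + 645 = 1676 min
1676 = 1·1440 + 236; 236 = 3·60 + 56 → 03:56, 2024-12-20 + 1 day = 2024-12-21
→ 2024-12-21 03:56 YDB

2024-12-21 03:56 YDB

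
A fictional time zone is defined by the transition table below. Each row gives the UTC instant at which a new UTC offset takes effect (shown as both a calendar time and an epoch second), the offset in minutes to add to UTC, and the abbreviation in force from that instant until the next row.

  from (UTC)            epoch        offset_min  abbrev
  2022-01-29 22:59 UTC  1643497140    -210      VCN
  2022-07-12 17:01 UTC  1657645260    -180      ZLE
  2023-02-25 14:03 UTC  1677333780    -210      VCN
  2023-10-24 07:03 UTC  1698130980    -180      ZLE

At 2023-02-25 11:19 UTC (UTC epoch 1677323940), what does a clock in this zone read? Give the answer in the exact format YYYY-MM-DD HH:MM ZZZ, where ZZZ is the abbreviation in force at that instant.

Query: 2023-02-25 11:19 UTC
Rule 2/4 (ZLE, -03:00): 2022-07-12 17:01 UTC ≤ query < 2023-02-25 14:03 UTC
11·60 + 19 - 180 = 499 min
499 = 0·1440 + 499; 499 = 8·60 + 19 → 08:19, same day
→ 2023-02-25 08:19 ZLE

2023-02-25 08:19 ZLE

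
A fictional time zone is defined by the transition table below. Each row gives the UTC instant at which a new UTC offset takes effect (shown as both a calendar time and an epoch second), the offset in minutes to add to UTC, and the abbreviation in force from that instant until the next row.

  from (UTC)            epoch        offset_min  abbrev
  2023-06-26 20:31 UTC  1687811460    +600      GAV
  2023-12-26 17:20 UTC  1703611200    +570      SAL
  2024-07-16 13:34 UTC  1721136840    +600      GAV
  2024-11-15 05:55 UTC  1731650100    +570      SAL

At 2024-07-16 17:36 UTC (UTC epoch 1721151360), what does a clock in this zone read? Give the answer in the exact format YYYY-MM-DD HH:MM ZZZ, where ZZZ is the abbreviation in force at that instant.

2024-07-17 03:36 GAV

Query: 2024-07-16 17:36 UTC
Rule 3/4 (GAV, +10:00): 2024-07-16 13:34 UTC ≤ query < 2024-11-15 05:55 UTC
17·60 + 36 + 600 = 1656 min
1656 = 1·1440 + 216; 216 = 3·60 + 36 → 03:36, 2024-07-16 + 1 day = 2024-07-17
→ 2024-07-17 03:36 GAV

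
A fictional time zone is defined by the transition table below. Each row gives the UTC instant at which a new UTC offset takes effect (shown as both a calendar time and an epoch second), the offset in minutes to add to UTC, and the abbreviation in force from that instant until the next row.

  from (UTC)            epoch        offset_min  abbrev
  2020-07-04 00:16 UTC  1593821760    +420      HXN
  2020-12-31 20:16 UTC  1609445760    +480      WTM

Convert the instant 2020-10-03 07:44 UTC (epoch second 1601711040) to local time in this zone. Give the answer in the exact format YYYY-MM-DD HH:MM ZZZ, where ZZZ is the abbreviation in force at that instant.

Query: 2020-10-03 07:44 UTC
Rule 1/2 (HXN, +07:00): 2020-07-04 00:16 UTC ≤ query < 2020-12-31 20:16 UTC
7·60 + 44 + 420 = 884 min
884 = 0·1440 + 884; 884 = 14·60 + 44 → 14:44, same day
→ 2020-10-03 14:44 HXN

2020-10-03 14:44 HXN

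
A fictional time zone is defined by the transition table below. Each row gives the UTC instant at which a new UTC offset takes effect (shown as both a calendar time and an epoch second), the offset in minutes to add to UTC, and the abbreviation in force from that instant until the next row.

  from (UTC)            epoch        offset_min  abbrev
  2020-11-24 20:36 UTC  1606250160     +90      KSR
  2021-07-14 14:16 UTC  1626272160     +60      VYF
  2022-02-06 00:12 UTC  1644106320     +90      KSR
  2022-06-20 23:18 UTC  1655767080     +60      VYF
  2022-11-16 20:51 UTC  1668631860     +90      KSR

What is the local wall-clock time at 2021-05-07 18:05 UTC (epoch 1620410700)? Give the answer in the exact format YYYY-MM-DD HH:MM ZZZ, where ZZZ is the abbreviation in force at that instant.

Query: 2021-05-07 18:05 UTC
Rule 1/5 (KSR, +01:30): 2020-11-24 20:36 UTC ≤ query < 2021-07-14 14:16 UTC
18·60 + 5 + 90 = 1175 min
1175 = 0·1440 + 1175; 1175 = 19·60 + 35 → 19:35, same day
→ 2021-05-07 19:35 KSR

2021-05-07 19:35 KSR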